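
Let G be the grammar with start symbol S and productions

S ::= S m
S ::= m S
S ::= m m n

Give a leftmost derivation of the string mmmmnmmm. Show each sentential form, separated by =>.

S => Sm => mSm => mmSm => mmSmm => mmSmmm => mmmmnmmm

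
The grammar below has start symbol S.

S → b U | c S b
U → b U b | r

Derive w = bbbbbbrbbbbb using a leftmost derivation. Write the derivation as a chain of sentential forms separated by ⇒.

S⇒bU⇒bbUb⇒bbbUbb⇒bbbbUbbb⇒bbbbbUbbbb⇒bbbbbbUbbbbb⇒bbbbbbrbbbbb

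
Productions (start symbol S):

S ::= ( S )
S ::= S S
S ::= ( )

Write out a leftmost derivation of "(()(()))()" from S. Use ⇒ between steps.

S ⇒ SS ⇒ (S)S ⇒ (SS)S ⇒ (()S)S ⇒ (()(S))S ⇒ (()(()))S ⇒ (()(()))()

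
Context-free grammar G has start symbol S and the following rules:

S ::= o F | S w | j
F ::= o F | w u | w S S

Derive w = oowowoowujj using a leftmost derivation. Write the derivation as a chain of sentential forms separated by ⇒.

S ⇒ oF ⇒ ooF ⇒ oowSS ⇒ oowoFS ⇒ oowowSSS ⇒ oowowoFSS ⇒ oowowooFSS ⇒ oowowoowuSS ⇒ oowowoowujS ⇒ oowowoowujj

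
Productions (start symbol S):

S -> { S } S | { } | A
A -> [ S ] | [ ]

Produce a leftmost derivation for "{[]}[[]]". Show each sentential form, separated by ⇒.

S⇒{S}S⇒{A}S⇒{[]}S⇒{[]}A⇒{[]}[S]⇒{[]}[A]⇒{[]}[[]]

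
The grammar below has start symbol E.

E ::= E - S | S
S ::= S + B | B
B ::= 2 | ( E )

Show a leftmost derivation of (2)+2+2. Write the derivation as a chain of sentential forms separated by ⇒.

E⇒S⇒S+B⇒S+B+B⇒B+B+B⇒(E)+B+B⇒(S)+B+B⇒(B)+B+B⇒(2)+B+B⇒(2)+2+B⇒(2)+2+2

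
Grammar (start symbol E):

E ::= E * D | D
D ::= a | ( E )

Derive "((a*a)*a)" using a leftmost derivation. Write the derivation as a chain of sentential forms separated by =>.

E => D   [E ::= D]
D => (E)   [D ::= ( E )]
(E) => (E*D)   [E ::= E * D]
(E*D) => (D*D)   [E ::= D]
(D*D) => ((E)*D)   [D ::= ( E )]
((E)*D) => ((E*D)*D)   [E ::= E * D]
((E*D)*D) => ((D*D)*D)   [E ::= D]
((D*D)*D) => ((a*D)*D)   [D ::= a]
((a*D)*D) => ((a*a)*D)   [D ::= a]
((a*a)*D) => ((a*a)*a)   [D ::= a]

E => D => (E) => (E*D) => (D*D) => ((E)*D) => ((E*D)*D) => ((D*D)*D) => ((a*D)*D) => ((a*a)*D) => ((a*a)*a)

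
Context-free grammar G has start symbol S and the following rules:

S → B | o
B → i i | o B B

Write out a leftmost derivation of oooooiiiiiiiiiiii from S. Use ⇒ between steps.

S⇒B⇒oBB⇒ooBBB⇒oooBBBB⇒ooooBBBBB⇒oooooBBBBBB⇒oooooiiBBBBB⇒oooooiiiiBBBB⇒oooooiiiiiiBBB⇒oooooiiiiiiiiBB⇒oooooiiiiiiiiiiB⇒oooooiiiiiiiiiiii

S ⇒ B   [S → B]
B ⇒ oBB   [B → o B B]
oBB ⇒ ooBBB   [B → o B B]
ooBBB ⇒ oooBBBB   [B → o B B]
oooBBBB ⇒ ooooBBBBB   [B → o B B]
ooooBBBBB ⇒ oooooBBBBBB   [B → o B B]
oooooBBBBBB ⇒ oooooiiBBBBB   [B → i i]
oooooiiBBBBB ⇒ oooooiiiiBBBB   [B → i i]
oooooiiiiBBBB ⇒ oooooiiiiiiBBB   [B → i i]
oooooiiiiiiBBB ⇒ oooooiiiiiiiiBB   [B → i i]
oooooiiiiiiiiBB ⇒ oooooiiiiiiiiiiB   [B → i i]
oooooiiiiiiiiiiB ⇒ oooooiiiiiiiiiiii   [B → i i]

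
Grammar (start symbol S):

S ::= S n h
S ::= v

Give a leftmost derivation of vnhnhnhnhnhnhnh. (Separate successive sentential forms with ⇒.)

S ⇒ Snh ⇒ Snhnh ⇒ Snhnhnh ⇒ Snhnhnhnh ⇒ Snhnhnhnhnh ⇒ Snhnhnhnhnhnh ⇒ Snhnhnhnhnhnhnh ⇒ vnhnhnhnhnhnhnh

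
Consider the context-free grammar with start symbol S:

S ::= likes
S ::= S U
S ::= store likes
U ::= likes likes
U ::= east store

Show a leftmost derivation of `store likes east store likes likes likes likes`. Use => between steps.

S => S U => S U U => S U U U => store likes U U U => store likes east store U U => store likes east store likes likes U => store likes east store likes likes likes likes

S => S U   [S ::= S U]
S U => S U U   [S ::= S U]
S U U => S U U U   [S ::= S U]
S U U U => store likes U U U   [S ::= store likes]
store likes U U U => store likes east store U U   [U ::= east store]
store likes east store U U => store likes east store likes likes U   [U ::= likes likes]
store likes east store likes likes U => store likes east store likes likes likes likes   [U ::= likes likes]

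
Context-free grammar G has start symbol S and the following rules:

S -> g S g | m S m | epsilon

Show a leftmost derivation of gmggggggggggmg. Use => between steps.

S => gSg   [S -> g S g]
gSg => gmSmg   [S -> m S m]
gmSmg => gmgSgmg   [S -> g S g]
gmgSgmg => gmggSggmg   [S -> g S g]
gmggSggmg => gmgggSgggmg   [S -> g S g]
gmgggSgggmg => gmggggSggggmg   [S -> g S g]
gmggggSggggmg => gmgggggSgggggmg   [S -> g S g]
gmgggggSgggggmg => gmggggggggggmg   [S -> epsilon]

S => gSg => gmSmg => gmgSgmg => gmggSggmg => gmgggSgggmg => gmggggSggggmg => gmgggggSgggggmg => gmggggggggggmg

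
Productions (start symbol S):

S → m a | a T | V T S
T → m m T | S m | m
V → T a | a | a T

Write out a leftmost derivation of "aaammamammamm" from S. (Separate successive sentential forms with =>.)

S => aT   [S → a T]
aT => aSm   [T → S m]
aSm => aaTm   [S → a T]
aaTm => aaSmm   [T → S m]
aaSmm => aaVTSmm   [S → V T S]
aaVTSmm => aaTaTSmm   [V → T a]
aaTaTSmm => aaSmaTSmm   [T → S m]
aaSmaTSmm => aaaTmaTSmm   [S → a T]
aaaTmaTSmm => aaammaTSmm   [T → m]
aaammaTSmm => aaammaSmSmm   [T → S m]
aaammaSmSmm => aaammamamSmm   [S → m a]
aaammamamSmm => aaammamammamm   [S → m a]

S=>aT=>aSm=>aaTm=>aaSmm=>aaVTSmm=>aaTaTSmm=>aaSmaTSmm=>aaaTmaTSmm=>aaammaTSmm=>aaammaSmSmm=>aaammamamSmm=>aaammamammamm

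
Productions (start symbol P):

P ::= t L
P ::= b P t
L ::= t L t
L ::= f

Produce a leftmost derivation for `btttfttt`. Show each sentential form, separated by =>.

P => bPt   [P ::= b P t]
bPt => btLt   [P ::= t L]
btLt => bttLtt   [L ::= t L t]
bttLtt => btttLttt   [L ::= t L t]
btttLttt => btttfttt   [L ::= f]

P => bPt => btLt => bttLtt => btttLttt => btttfttt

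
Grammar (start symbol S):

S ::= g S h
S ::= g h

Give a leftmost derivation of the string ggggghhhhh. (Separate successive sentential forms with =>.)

S => gSh => ggShh => gggShhh => ggggShhhh => ggggghhhhh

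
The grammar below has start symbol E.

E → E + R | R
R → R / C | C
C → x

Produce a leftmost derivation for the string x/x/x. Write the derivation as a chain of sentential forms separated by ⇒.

E ⇒ R ⇒ R/C ⇒ R/C/C ⇒ C/C/C ⇒ x/C/C ⇒ x/x/C ⇒ x/x/x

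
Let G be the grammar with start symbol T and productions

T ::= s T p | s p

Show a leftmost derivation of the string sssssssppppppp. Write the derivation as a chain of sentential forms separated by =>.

T => sTp => ssTpp => sssTppp => ssssTpppp => sssssTppppp => ssssssTpppppp => sssssssppppppp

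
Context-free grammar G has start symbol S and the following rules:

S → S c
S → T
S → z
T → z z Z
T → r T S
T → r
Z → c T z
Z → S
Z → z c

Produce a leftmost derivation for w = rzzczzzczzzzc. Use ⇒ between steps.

S ⇒ T ⇒ rTS ⇒ rzzZS ⇒ rzzcTzS ⇒ rzzczzZzS ⇒ rzzczzzczS ⇒ rzzczzzczT ⇒ rzzczzzczzzZ ⇒ rzzczzzczzzzc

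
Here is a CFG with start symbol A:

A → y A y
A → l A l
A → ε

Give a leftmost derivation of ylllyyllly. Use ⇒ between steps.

A ⇒ yAy   [A → y A y]
yAy ⇒ ylAly   [A → l A l]
ylAly ⇒ yllAlly   [A → l A l]
yllAlly ⇒ ylllAllly   [A → l A l]
ylllAllly ⇒ ylllyAyllly   [A → y A y]
ylllyAyllly ⇒ ylllyyllly   [A → ε]

A ⇒ yAy ⇒ ylAly ⇒ yllAlly ⇒ ylllAllly ⇒ ylllyAyllly ⇒ ylllyyllly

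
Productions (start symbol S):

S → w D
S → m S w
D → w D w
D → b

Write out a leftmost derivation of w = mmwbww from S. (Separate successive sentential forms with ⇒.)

S⇒mSw⇒mmSww⇒mmwDww⇒mmwbww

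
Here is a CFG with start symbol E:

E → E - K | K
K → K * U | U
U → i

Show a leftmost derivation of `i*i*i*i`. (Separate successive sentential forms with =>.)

E => K   [E → K]
K => K*U   [K → K * U]
K*U => K*U*U   [K → K * U]
K*U*U => K*U*U*U   [K → K * U]
K*U*U*U => U*U*U*U   [K → U]
U*U*U*U => i*U*U*U   [U → i]
i*U*U*U => i*i*U*U   [U → i]
i*i*U*U => i*i*i*U   [U → i]
i*i*i*U => i*i*i*i   [U → i]

E => K => K*U => K*U*U => K*U*U*U => U*U*U*U => i*U*U*U => i*i*U*U => i*i*i*U => i*i*i*i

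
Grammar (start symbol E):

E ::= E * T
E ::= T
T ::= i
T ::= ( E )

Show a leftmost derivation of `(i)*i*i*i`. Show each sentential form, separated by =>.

E=>E*T=>E*T*T=>E*T*T*T=>T*T*T*T=>(E)*T*T*T=>(T)*T*T*T=>(i)*T*T*T=>(i)*i*T*T=>(i)*i*i*T=>(i)*i*i*i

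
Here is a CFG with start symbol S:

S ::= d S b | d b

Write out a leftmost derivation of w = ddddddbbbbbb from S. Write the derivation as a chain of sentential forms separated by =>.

S => dSb => ddSbb => dddSbbb => ddddSbbbb => dddddSbbbbb => ddddddbbbbbb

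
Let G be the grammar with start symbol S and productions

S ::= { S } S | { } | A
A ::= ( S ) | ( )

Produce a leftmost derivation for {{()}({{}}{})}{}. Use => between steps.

S => {S}S => {{S}S}S => {{A}S}S => {{()}S}S => {{()}A}S => {{()}(S)}S => {{()}({S}S)}S => {{()}({{}}S)}S => {{()}({{}}{})}S => {{()}({{}}{})}{}

S => {S}S   [S ::= { S } S]
{S}S => {{S}S}S   [S ::= { S } S]
{{S}S}S => {{A}S}S   [S ::= A]
{{A}S}S => {{()}S}S   [A ::= ( )]
{{()}S}S => {{()}A}S   [S ::= A]
{{()}A}S => {{()}(S)}S   [A ::= ( S )]
{{()}(S)}S => {{()}({S}S)}S   [S ::= { S } S]
{{()}({S}S)}S => {{()}({{}}S)}S   [S ::= { }]
{{()}({{}}S)}S => {{()}({{}}{})}S   [S ::= { }]
{{()}({{}}{})}S => {{()}({{}}{})}{}   [S ::= { }]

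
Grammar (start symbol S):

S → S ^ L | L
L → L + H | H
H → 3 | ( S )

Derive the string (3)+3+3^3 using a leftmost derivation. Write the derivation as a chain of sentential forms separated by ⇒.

S ⇒ S^L ⇒ L^L ⇒ L+H^L ⇒ L+H+H^L ⇒ H+H+H^L ⇒ (S)+H+H^L ⇒ (L)+H+H^L ⇒ (H)+H+H^L ⇒ (3)+H+H^L ⇒ (3)+3+H^L ⇒ (3)+3+3^L ⇒ (3)+3+3^H ⇒ (3)+3+3^3

S ⇒ S^L   [S → S ^ L]
S^L ⇒ L^L   [S → L]
L^L ⇒ L+H^L   [L → L + H]
L+H^L ⇒ L+H+H^L   [L → L + H]
L+H+H^L ⇒ H+H+H^L   [L → H]
H+H+H^L ⇒ (S)+H+H^L   [H → ( S )]
(S)+H+H^L ⇒ (L)+H+H^L   [S → L]
(L)+H+H^L ⇒ (H)+H+H^L   [L → H]
(H)+H+H^L ⇒ (3)+H+H^L   [H → 3]
(3)+H+H^L ⇒ (3)+3+H^L   [H → 3]
(3)+3+H^L ⇒ (3)+3+3^L   [H → 3]
(3)+3+3^L ⇒ (3)+3+3^H   [L → H]
(3)+3+3^H ⇒ (3)+3+3^3   [H → 3]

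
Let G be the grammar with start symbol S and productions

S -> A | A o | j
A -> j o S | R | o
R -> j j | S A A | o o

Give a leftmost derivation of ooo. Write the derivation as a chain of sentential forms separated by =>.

S => Ao   [S -> A o]
Ao => Ro   [A -> R]
Ro => ooo   [R -> o o]

S => Ao => Ro => ooo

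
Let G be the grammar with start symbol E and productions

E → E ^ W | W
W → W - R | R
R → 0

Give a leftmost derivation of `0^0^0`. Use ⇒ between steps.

E ⇒ E^W   [E → E ^ W]
E^W ⇒ E^W^W   [E → E ^ W]
E^W^W ⇒ W^W^W   [E → W]
W^W^W ⇒ R^W^W   [W → R]
R^W^W ⇒ 0^W^W   [R → 0]
0^W^W ⇒ 0^R^W   [W → R]
0^R^W ⇒ 0^0^W   [R → 0]
0^0^W ⇒ 0^0^R   [W → R]
0^0^R ⇒ 0^0^0   [R → 0]

E ⇒ E^W ⇒ E^W^W ⇒ W^W^W ⇒ R^W^W ⇒ 0^W^W ⇒ 0^R^W ⇒ 0^0^W ⇒ 0^0^R ⇒ 0^0^0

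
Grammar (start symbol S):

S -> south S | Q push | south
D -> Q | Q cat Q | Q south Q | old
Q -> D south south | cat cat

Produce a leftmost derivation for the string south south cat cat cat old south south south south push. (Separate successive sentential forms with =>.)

S => south S   [S -> south S]
south S => south south S   [S -> south S]
south south S => south south Q push   [S -> Q push]
south south Q push => south south D south south push   [Q -> D south south]
south south D south south push => south south Q cat Q south south push   [D -> Q cat Q]
south south Q cat Q south south push => south south cat cat cat Q south south push   [Q -> cat cat]
south south cat cat cat Q south south push => south south cat cat cat D south south south south push   [Q -> D south south]
south south cat cat cat D south south south south push => south south cat cat cat old south south south south push   [D -> old]

S => south S => south south S => south south Q push => south south D south south push => south south Q cat Q south south push => south south cat cat cat Q south south push => south south cat cat cat D south south south south push => south south cat cat cat old south south south south push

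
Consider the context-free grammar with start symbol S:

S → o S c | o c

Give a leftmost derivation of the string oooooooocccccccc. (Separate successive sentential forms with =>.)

S=>oSc=>ooScc=>oooSccc=>ooooScccc=>oooooSccccc=>ooooooScccccc=>oooooooSccccccc=>oooooooocccccccc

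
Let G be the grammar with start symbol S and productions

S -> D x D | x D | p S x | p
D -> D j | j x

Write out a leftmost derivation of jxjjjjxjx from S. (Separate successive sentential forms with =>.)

S => DxD => DjxD => DjjxD => DjjjxD => DjjjjxD => jxjjjjxD => jxjjjjxjx

S => DxD   [S -> D x D]
DxD => DjxD   [D -> D j]
DjxD => DjjxD   [D -> D j]
DjjxD => DjjjxD   [D -> D j]
DjjjxD => DjjjjxD   [D -> D j]
DjjjjxD => jxjjjjxD   [D -> j x]
jxjjjjxD => jxjjjjxjx   [D -> j x]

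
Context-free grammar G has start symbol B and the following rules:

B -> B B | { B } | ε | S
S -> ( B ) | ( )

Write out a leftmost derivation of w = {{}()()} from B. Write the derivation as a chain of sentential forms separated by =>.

B => BB => {B}B => {BB}B => {BBB}B => {{B}BB}B => {{}BB}B => {{}SB}B => {{}()B}B => {{}()S}B => {{}()(B)}B => {{}()()}B => {{}()()}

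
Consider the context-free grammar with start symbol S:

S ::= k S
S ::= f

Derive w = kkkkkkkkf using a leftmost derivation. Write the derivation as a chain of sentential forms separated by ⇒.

S ⇒ kS   [S ::= k S]
kS ⇒ kkS   [S ::= k S]
kkS ⇒ kkkS   [S ::= k S]
kkkS ⇒ kkkkS   [S ::= k S]
kkkkS ⇒ kkkkkS   [S ::= k S]
kkkkkS ⇒ kkkkkkS   [S ::= k S]
kkkkkkS ⇒ kkkkkkkS   [S ::= k S]
kkkkkkkS ⇒ kkkkkkkkS   [S ::= k S]
kkkkkkkkS ⇒ kkkkkkkkf   [S ::= f]

S ⇒ kS ⇒ kkS ⇒ kkkS ⇒ kkkkS ⇒ kkkkkS ⇒ kkkkkkS ⇒ kkkkkkkS ⇒ kkkkkkkkS ⇒ kkkkkkkkf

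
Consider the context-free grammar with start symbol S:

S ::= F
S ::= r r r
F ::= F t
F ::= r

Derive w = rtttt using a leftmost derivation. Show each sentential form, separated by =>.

S => F => Ft => Ftt => Fttt => Ftttt => rtttt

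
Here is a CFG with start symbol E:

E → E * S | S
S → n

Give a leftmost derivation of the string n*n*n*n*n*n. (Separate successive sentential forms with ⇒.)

E ⇒ E*S   [E → E * S]
E*S ⇒ E*S*S   [E → E * S]
E*S*S ⇒ E*S*S*S   [E → E * S]
E*S*S*S ⇒ E*S*S*S*S   [E → E * S]
E*S*S*S*S ⇒ E*S*S*S*S*S   [E → E * S]
E*S*S*S*S*S ⇒ S*S*S*S*S*S   [E → S]
S*S*S*S*S*S ⇒ n*S*S*S*S*S   [S → n]
n*S*S*S*S*S ⇒ n*n*S*S*S*S   [S → n]
n*n*S*S*S*S ⇒ n*n*n*S*S*S   [S → n]
n*n*n*S*S*S ⇒ n*n*n*n*S*S   [S → n]
n*n*n*n*S*S ⇒ n*n*n*n*n*S   [S → n]
n*n*n*n*n*S ⇒ n*n*n*n*n*n   [S → n]

E⇒E*S⇒E*S*S⇒E*S*S*S⇒E*S*S*S*S⇒E*S*S*S*S*S⇒S*S*S*S*S*S⇒n*S*S*S*S*S⇒n*n*S*S*S*S⇒n*n*n*S*S*S⇒n*n*n*n*S*S⇒n*n*n*n*n*S⇒n*n*n*n*n*n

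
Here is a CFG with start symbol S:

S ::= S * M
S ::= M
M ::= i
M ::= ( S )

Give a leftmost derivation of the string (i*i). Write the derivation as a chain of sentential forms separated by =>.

S => M => (S) => (S*M) => (M*M) => (i*M) => (i*i)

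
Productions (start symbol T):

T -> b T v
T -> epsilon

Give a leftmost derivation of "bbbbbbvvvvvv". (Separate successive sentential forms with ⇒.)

T ⇒ bTv ⇒ bbTvv ⇒ bbbTvvv ⇒ bbbbTvvvv ⇒ bbbbbTvvvvv ⇒ bbbbbbTvvvvvv ⇒ bbbbbbvvvvvv

T ⇒ bTv   [T -> b T v]
bTv ⇒ bbTvv   [T -> b T v]
bbTvv ⇒ bbbTvvv   [T -> b T v]
bbbTvvv ⇒ bbbbTvvvv   [T -> b T v]
bbbbTvvvv ⇒ bbbbbTvvvvv   [T -> b T v]
bbbbbTvvvvv ⇒ bbbbbbTvvvvvv   [T -> b T v]
bbbbbbTvvvvvv ⇒ bbbbbbvvvvvv   [T -> epsilon]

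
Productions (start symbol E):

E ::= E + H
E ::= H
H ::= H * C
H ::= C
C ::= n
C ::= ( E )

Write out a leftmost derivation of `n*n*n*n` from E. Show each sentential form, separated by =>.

E => H => H*C => H*C*C => H*C*C*C => C*C*C*C => n*C*C*C => n*n*C*C => n*n*n*C => n*n*n*n

E => H   [E ::= H]
H => H*C   [H ::= H * C]
H*C => H*C*C   [H ::= H * C]
H*C*C => H*C*C*C   [H ::= H * C]
H*C*C*C => C*C*C*C   [H ::= C]
C*C*C*C => n*C*C*C   [C ::= n]
n*C*C*C => n*n*C*C   [C ::= n]
n*n*C*C => n*n*n*C   [C ::= n]
n*n*n*C => n*n*n*n   [C ::= n]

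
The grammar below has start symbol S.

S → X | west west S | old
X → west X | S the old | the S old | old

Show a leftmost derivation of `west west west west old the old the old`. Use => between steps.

S => west west S => west west X => west west S the old => west west west west S the old => west west west west X the old => west west west west S the old the old => west west west west X the old the old => west west west west old the old the old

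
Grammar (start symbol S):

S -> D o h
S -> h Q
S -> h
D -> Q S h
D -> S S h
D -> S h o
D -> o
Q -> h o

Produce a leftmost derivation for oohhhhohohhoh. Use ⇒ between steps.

S ⇒ Doh ⇒ SShoh ⇒ DohShoh ⇒ oohShoh ⇒ oohDohhoh ⇒ oohSShohhoh ⇒ oohhShohhoh ⇒ oohhhQhohhoh ⇒ oohhhhohohhoh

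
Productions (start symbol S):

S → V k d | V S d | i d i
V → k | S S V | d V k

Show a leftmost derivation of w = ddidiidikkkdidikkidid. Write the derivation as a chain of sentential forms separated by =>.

S => VSd   [S → V S d]
VSd => dVkSd   [V → d V k]
dVkSd => dSSVkSd   [V → S S V]
dSSVkSd => dVkdSVkSd   [S → V k d]
dVkdSVkSd => ddVkkdSVkSd   [V → d V k]
ddVkkdSVkSd => ddSSVkkdSVkSd   [V → S S V]
ddSSVkkdSVkSd => ddidiSVkkdSVkSd   [S → i d i]
ddidiSVkkdSVkSd => ddidiidiVkkdSVkSd   [S → i d i]
ddidiidiVkkdSVkSd => ddidiidikkkdSVkSd   [V → k]
ddidiidikkkdSVkSd => ddidiidikkkdidiVkSd   [S → i d i]
ddidiidikkkdidiVkSd => ddidiidikkkdidikkSd   [V → k]
ddidiidikkkdidikkSd => ddidiidikkkdidikkidid   [S → i d i]

S => VSd => dVkSd => dSSVkSd => dVkdSVkSd => ddVkkdSVkSd => ddSSVkkdSVkSd => ddidiSVkkdSVkSd => ddidiidiVkkdSVkSd => ddidiidikkkdSVkSd => ddidiidikkkdidiVkSd => ddidiidikkkdidikkSd => ddidiidikkkdidikkidid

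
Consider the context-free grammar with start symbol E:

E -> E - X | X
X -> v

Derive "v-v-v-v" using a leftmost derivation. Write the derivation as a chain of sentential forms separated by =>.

E => E-X => E-X-X => E-X-X-X => X-X-X-X => v-X-X-X => v-v-X-X => v-v-v-X => v-v-v-v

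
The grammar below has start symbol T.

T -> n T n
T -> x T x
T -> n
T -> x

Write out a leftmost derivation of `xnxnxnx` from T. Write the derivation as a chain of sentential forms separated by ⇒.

T ⇒ xTx ⇒ xnTnx ⇒ xnxTxnx ⇒ xnxnxnx

T ⇒ xTx   [T -> x T x]
xTx ⇒ xnTnx   [T -> n T n]
xnTnx ⇒ xnxTxnx   [T -> x T x]
xnxTxnx ⇒ xnxnxnx   [T -> n]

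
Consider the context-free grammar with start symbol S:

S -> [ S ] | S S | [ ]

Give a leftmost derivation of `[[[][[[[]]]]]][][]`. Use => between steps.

S=>SS=>SSS=>[S]SS=>[[S]]SS=>[[SS]]SS=>[[[]S]]SS=>[[[][S]]]SS=>[[[][[S]]]]SS=>[[[][[[S]]]]]SS=>[[[][[[[]]]]]]SS=>[[[][[[[]]]]]][]S=>[[[][[[[]]]]]][][]

S => SS   [S -> S S]
SS => SSS   [S -> S S]
SSS => [S]SS   [S -> [ S ]]
[S]SS => [[S]]SS   [S -> [ S ]]
[[S]]SS => [[SS]]SS   [S -> S S]
[[SS]]SS => [[[]S]]SS   [S -> [ ]]
[[[]S]]SS => [[[][S]]]SS   [S -> [ S ]]
[[[][S]]]SS => [[[][[S]]]]SS   [S -> [ S ]]
[[[][[S]]]]SS => [[[][[[S]]]]]SS   [S -> [ S ]]
[[[][[[S]]]]]SS => [[[][[[[]]]]]]SS   [S -> [ ]]
[[[][[[[]]]]]]SS => [[[][[[[]]]]]][]S   [S -> [ ]]
[[[][[[[]]]]]][]S => [[[][[[[]]]]]][][]   [S -> [ ]]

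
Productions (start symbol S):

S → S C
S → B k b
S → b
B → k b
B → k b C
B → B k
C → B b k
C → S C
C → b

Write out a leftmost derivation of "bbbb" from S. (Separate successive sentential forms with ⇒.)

S ⇒ SC ⇒ SCC ⇒ bCC ⇒ bbC ⇒ bbSC ⇒ bbbC ⇒ bbbb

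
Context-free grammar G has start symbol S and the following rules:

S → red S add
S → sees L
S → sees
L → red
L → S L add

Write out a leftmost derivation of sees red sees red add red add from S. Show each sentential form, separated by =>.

S => sees L => sees S L add => sees red S add L add => sees red sees L add L add => sees red sees red add L add => sees red sees red add red add

S => sees L   [S → sees L]
sees L => sees S L add   [L → S L add]
sees S L add => sees red S add L add   [S → red S add]
sees red S add L add => sees red sees L add L add   [S → sees L]
sees red sees L add L add => sees red sees red add L add   [L → red]
sees red sees red add L add => sees red sees red add red add   [L → red]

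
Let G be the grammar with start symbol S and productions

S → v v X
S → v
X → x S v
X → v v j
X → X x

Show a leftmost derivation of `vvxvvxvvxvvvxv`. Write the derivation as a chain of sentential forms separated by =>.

S => vvX   [S → v v X]
vvX => vvxSv   [X → x S v]
vvxSv => vvxvvXv   [S → v v X]
vvxvvXv => vvxvvXxv   [X → X x]
vvxvvXxv => vvxvvxSvxv   [X → x S v]
vvxvvxSvxv => vvxvvxvvXvxv   [S → v v X]
vvxvvxvvXvxv => vvxvvxvvxSvvxv   [X → x S v]
vvxvvxvvxSvvxv => vvxvvxvvxvvvxv   [S → v]

S => vvX => vvxSv => vvxvvXv => vvxvvXxv => vvxvvxSvxv => vvxvvxvvXvxv => vvxvvxvvxSvvxv => vvxvvxvvxvvvxv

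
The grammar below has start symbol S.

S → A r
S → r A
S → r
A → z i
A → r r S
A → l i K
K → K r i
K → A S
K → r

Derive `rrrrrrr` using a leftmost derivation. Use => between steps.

S=>Ar=>rrSr=>rrArr=>rrrrSrr=>rrrrrrr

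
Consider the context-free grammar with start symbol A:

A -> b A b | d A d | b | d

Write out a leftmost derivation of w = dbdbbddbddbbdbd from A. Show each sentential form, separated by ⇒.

A ⇒ dAd ⇒ dbAbd ⇒ dbdAdbd ⇒ dbdbAbdbd ⇒ dbdbbAbbdbd ⇒ dbdbbdAdbbdbd ⇒ dbdbbddAddbbdbd ⇒ dbdbbddbddbbdbd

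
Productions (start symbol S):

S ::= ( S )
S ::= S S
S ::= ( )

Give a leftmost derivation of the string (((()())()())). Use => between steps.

S => (S) => ((S)) => ((SS)) => ((SSS)) => (((S)SS)) => (((SS)SS)) => (((()S)SS)) => (((()())SS)) => (((()())()S)) => (((()())()()))

S => (S)   [S ::= ( S )]
(S) => ((S))   [S ::= ( S )]
((S)) => ((SS))   [S ::= S S]
((SS)) => ((SSS))   [S ::= S S]
((SSS)) => (((S)SS))   [S ::= ( S )]
(((S)SS)) => (((SS)SS))   [S ::= S S]
(((SS)SS)) => (((()S)SS))   [S ::= ( )]
(((()S)SS)) => (((()())SS))   [S ::= ( )]
(((()())SS)) => (((()())()S))   [S ::= ( )]
(((()())()S)) => (((()())()()))   [S ::= ( )]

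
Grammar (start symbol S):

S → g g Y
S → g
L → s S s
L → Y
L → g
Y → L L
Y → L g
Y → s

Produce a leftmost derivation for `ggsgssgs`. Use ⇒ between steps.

S⇒ggY⇒ggLL⇒ggsSsL⇒ggsgsL⇒ggsgssSs⇒ggsgssgs

S ⇒ ggY   [S → g g Y]
ggY ⇒ ggLL   [Y → L L]
ggLL ⇒ ggsSsL   [L → s S s]
ggsSsL ⇒ ggsgsL   [S → g]
ggsgsL ⇒ ggsgssSs   [L → s S s]
ggsgssSs ⇒ ggsgssgs   [S → g]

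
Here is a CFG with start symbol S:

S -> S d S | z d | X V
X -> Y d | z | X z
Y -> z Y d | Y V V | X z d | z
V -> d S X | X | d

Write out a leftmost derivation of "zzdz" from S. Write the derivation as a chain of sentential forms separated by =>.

S => XV   [S -> X V]
XV => zV   [X -> z]
zV => zX   [V -> X]
zX => zXz   [X -> X z]
zXz => zYdz   [X -> Y d]
zYdz => zzdz   [Y -> z]

S => XV => zV => zX => zXz => zYdz => zzdz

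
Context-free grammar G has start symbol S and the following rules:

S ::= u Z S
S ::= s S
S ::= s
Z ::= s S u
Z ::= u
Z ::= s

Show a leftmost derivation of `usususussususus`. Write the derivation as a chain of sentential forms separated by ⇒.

S⇒uZS⇒usS⇒usuZS⇒ususSuS⇒ususuZSuS⇒usususSuSuS⇒usususuZSuSuS⇒ususususSuSuSuS⇒usususussuSuSuS⇒usususussusuSuS⇒usususussususuS⇒usususussususus

S ⇒ uZS   [S ::= u Z S]
uZS ⇒ usS   [Z ::= s]
usS ⇒ usuZS   [S ::= u Z S]
usuZS ⇒ ususSuS   [Z ::= s S u]
ususSuS ⇒ ususuZSuS   [S ::= u Z S]
ususuZSuS ⇒ usususSuSuS   [Z ::= s S u]
usususSuSuS ⇒ usususuZSuSuS   [S ::= u Z S]
usususuZSuSuS ⇒ ususususSuSuSuS   [Z ::= s S u]
ususususSuSuSuS ⇒ usususussuSuSuS   [S ::= s]
usususussuSuSuS ⇒ usususussusuSuS   [S ::= s]
usususussusuSuS ⇒ usususussususuS   [S ::= s]
usususussususuS ⇒ usususussususus   [S ::= s]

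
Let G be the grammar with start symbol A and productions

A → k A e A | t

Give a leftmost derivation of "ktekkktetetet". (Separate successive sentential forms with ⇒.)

A ⇒ kAeA ⇒ kteA ⇒ ktekAeA ⇒ ktekkAeAeA ⇒ ktekkkAeAeAeA ⇒ ktekkkteAeAeA ⇒ ktekkkteteAeA ⇒ ktekkkteteteA ⇒ ktekkktetetet

A ⇒ kAeA   [A → k A e A]
kAeA ⇒ kteA   [A → t]
kteA ⇒ ktekAeA   [A → k A e A]
ktekAeA ⇒ ktekkAeAeA   [A → k A e A]
ktekkAeAeA ⇒ ktekkkAeAeAeA   [A → k A e A]
ktekkkAeAeAeA ⇒ ktekkkteAeAeA   [A → t]
ktekkkteAeAeA ⇒ ktekkkteteAeA   [A → t]
ktekkkteteAeA ⇒ ktekkkteteteA   [A → t]
ktekkkteteteA ⇒ ktekkktetetet   [A → t]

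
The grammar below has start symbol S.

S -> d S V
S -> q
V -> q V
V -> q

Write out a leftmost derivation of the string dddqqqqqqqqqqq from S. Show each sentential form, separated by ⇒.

S ⇒ dSV   [S -> d S V]
dSV ⇒ ddSVV   [S -> d S V]
ddSVV ⇒ dddSVVV   [S -> d S V]
dddSVVV ⇒ dddqVVV   [S -> q]
dddqVVV ⇒ dddqqVVV   [V -> q V]
dddqqVVV ⇒ dddqqqVV   [V -> q]
dddqqqVV ⇒ dddqqqqV   [V -> q]
dddqqqqV ⇒ dddqqqqqV   [V -> q V]
dddqqqqqV ⇒ dddqqqqqqV   [V -> q V]
dddqqqqqqV ⇒ dddqqqqqqqV   [V -> q V]
dddqqqqqqqV ⇒ dddqqqqqqqqV   [V -> q V]
dddqqqqqqqqV ⇒ dddqqqqqqqqqV   [V -> q V]
dddqqqqqqqqqV ⇒ dddqqqqqqqqqqV   [V -> q V]
dddqqqqqqqqqqV ⇒ dddqqqqqqqqqqq   [V -> q]

S ⇒ dSV ⇒ ddSVV ⇒ dddSVVV ⇒ dddqVVV ⇒ dddqqVVV ⇒ dddqqqVV ⇒ dddqqqqV ⇒ dddqqqqqV ⇒ dddqqqqqqV ⇒ dddqqqqqqqV ⇒ dddqqqqqqqqV ⇒ dddqqqqqqqqqV ⇒ dddqqqqqqqqqqV ⇒ dddqqqqqqqqqqq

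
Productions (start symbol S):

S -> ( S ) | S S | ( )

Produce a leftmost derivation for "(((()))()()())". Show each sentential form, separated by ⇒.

S ⇒ (S)   [S -> ( S )]
(S) ⇒ (SS)   [S -> S S]
(SS) ⇒ (SSS)   [S -> S S]
(SSS) ⇒ (SSSS)   [S -> S S]
(SSSS) ⇒ ((S)SSS)   [S -> ( S )]
((S)SSS) ⇒ (((S))SSS)   [S -> ( S )]
(((S))SSS) ⇒ (((()))SSS)   [S -> ( )]
(((()))SSS) ⇒ (((()))()SS)   [S -> ( )]
(((()))()SS) ⇒ (((()))()()S)   [S -> ( )]
(((()))()()S) ⇒ (((()))()()())   [S -> ( )]

S ⇒ (S) ⇒ (SS) ⇒ (SSS) ⇒ (SSSS) ⇒ ((S)SSS) ⇒ (((S))SSS) ⇒ (((()))SSS) ⇒ (((()))()SS) ⇒ (((()))()()S) ⇒ (((()))()()())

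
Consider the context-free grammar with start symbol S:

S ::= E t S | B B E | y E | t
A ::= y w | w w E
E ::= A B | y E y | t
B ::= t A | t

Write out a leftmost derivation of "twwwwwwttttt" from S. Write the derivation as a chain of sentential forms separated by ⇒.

S⇒BBE⇒tABE⇒twwEBE⇒twwABBE⇒twwwwEBBE⇒twwwwABBBE⇒twwwwwwEBBBE⇒twwwwwwtBBBE⇒twwwwwwttBBE⇒twwwwwwtttBE⇒twwwwwwttttE⇒twwwwwwttttt

S ⇒ BBE   [S ::= B B E]
BBE ⇒ tABE   [B ::= t A]
tABE ⇒ twwEBE   [A ::= w w E]
twwEBE ⇒ twwABBE   [E ::= A B]
twwABBE ⇒ twwwwEBBE   [A ::= w w E]
twwwwEBBE ⇒ twwwwABBBE   [E ::= A B]
twwwwABBBE ⇒ twwwwwwEBBBE   [A ::= w w E]
twwwwwwEBBBE ⇒ twwwwwwtBBBE   [E ::= t]
twwwwwwtBBBE ⇒ twwwwwwttBBE   [B ::= t]
twwwwwwttBBE ⇒ twwwwwwtttBE   [B ::= t]
twwwwwwtttBE ⇒ twwwwwwttttE   [B ::= t]
twwwwwwttttE ⇒ twwwwwwttttt   [E ::= t]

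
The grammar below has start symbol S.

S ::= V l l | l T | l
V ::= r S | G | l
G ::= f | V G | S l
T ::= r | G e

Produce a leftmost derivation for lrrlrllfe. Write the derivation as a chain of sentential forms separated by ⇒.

S ⇒ lT ⇒ lGe ⇒ lVGe ⇒ lrSGe ⇒ lrVllGe ⇒ lrrSllGe ⇒ lrrlTllGe ⇒ lrrlrllGe ⇒ lrrlrllfe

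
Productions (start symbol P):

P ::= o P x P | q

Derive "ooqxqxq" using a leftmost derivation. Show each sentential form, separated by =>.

P=>oPxP=>ooPxPxP=>ooqxPxP=>ooqxqxP=>ooqxqxq

P => oPxP   [P ::= o P x P]
oPxP => ooPxPxP   [P ::= o P x P]
ooPxPxP => ooqxPxP   [P ::= q]
ooqxPxP => ooqxqxP   [P ::= q]
ooqxqxP => ooqxqxq   [P ::= q]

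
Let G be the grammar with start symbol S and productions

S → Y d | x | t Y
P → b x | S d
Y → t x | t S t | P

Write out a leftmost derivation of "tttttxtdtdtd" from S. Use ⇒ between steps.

S ⇒ Yd ⇒ tStd ⇒ tYdtd ⇒ ttStdtd ⇒ ttYdtdtd ⇒ tttStdtdtd ⇒ ttttYtdtdtd ⇒ tttttxtdtdtd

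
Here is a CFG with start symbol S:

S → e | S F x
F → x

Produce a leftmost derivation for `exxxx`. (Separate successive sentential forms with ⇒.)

S ⇒ SFx   [S → S F x]
SFx ⇒ SFxFx   [S → S F x]
SFxFx ⇒ eFxFx   [S → e]
eFxFx ⇒ exxFx   [F → x]
exxFx ⇒ exxxx   [F → x]

S⇒SFx⇒SFxFx⇒eFxFx⇒exxFx⇒exxxx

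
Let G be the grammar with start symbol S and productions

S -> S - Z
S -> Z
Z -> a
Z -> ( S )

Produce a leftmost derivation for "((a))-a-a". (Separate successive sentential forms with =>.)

S => S-Z   [S -> S - Z]
S-Z => S-Z-Z   [S -> S - Z]
S-Z-Z => Z-Z-Z   [S -> Z]
Z-Z-Z => (S)-Z-Z   [Z -> ( S )]
(S)-Z-Z => (Z)-Z-Z   [S -> Z]
(Z)-Z-Z => ((S))-Z-Z   [Z -> ( S )]
((S))-Z-Z => ((Z))-Z-Z   [S -> Z]
((Z))-Z-Z => ((a))-Z-Z   [Z -> a]
((a))-Z-Z => ((a))-a-Z   [Z -> a]
((a))-a-Z => ((a))-a-a   [Z -> a]

S => S-Z => S-Z-Z => Z-Z-Z => (S)-Z-Z => (Z)-Z-Z => ((S))-Z-Z => ((Z))-Z-Z => ((a))-Z-Z => ((a))-a-Z => ((a))-a-a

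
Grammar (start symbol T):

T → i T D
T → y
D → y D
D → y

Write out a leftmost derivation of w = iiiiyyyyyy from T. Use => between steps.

T => iTD => iiTDD => iiiTDDD => iiiiTDDDD => iiiiyDDDD => iiiiyyDDD => iiiiyyyDD => iiiiyyyyDD => iiiiyyyyyD => iiiiyyyyyy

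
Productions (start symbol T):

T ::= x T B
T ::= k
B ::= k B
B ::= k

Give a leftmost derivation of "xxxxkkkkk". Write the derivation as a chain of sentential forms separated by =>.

T => xTB => xxTBB => xxxTBBB => xxxxTBBBB => xxxxkBBBB => xxxxkkBBB => xxxxkkkBB => xxxxkkkkB => xxxxkkkkk

T => xTB   [T ::= x T B]
xTB => xxTBB   [T ::= x T B]
xxTBB => xxxTBBB   [T ::= x T B]
xxxTBBB => xxxxTBBBB   [T ::= x T B]
xxxxTBBBB => xxxxkBBBB   [T ::= k]
xxxxkBBBB => xxxxkkBBB   [B ::= k]
xxxxkkBBB => xxxxkkkBB   [B ::= k]
xxxxkkkBB => xxxxkkkkB   [B ::= k]
xxxxkkkkB => xxxxkkkkk   [B ::= k]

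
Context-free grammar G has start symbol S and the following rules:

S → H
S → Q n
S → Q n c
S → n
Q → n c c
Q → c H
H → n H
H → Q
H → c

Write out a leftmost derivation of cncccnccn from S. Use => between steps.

S => Qn   [S → Q n]
Qn => cHn   [Q → c H]
cHn => cnHn   [H → n H]
cnHn => cnQn   [H → Q]
cnQn => cncHn   [Q → c H]
cncHn => cncQn   [H → Q]
cncQn => cnccHn   [Q → c H]
cnccHn => cnccQn   [H → Q]
cnccQn => cncccHn   [Q → c H]
cncccHn => cncccQn   [H → Q]
cncccQn => cncccnccn   [Q → n c c]

S => Qn => cHn => cnHn => cnQn => cncHn => cncQn => cnccHn => cnccQn => cncccHn => cncccQn => cncccnccn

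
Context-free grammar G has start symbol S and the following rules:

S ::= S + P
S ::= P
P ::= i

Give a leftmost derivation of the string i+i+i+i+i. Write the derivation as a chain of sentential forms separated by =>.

S=>S+P=>S+P+P=>S+P+P+P=>S+P+P+P+P=>P+P+P+P+P=>i+P+P+P+P=>i+i+P+P+P=>i+i+i+P+P=>i+i+i+i+P=>i+i+i+i+i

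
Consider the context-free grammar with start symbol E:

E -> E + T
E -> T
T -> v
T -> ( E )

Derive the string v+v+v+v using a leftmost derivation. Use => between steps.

E => E+T   [E -> E + T]
E+T => E+T+T   [E -> E + T]
E+T+T => E+T+T+T   [E -> E + T]
E+T+T+T => T+T+T+T   [E -> T]
T+T+T+T => v+T+T+T   [T -> v]
v+T+T+T => v+v+T+T   [T -> v]
v+v+T+T => v+v+v+T   [T -> v]
v+v+v+T => v+v+v+v   [T -> v]

E => E+T => E+T+T => E+T+T+T => T+T+T+T => v+T+T+T => v+v+T+T => v+v+v+T => v+v+v+v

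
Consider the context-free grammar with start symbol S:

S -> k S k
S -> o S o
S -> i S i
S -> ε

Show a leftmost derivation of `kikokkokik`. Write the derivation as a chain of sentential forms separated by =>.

S => kSk   [S -> k S k]
kSk => kiSik   [S -> i S i]
kiSik => kikSkik   [S -> k S k]
kikSkik => kikoSokik   [S -> o S o]
kikoSokik => kikokSkokik   [S -> k S k]
kikokSkokik => kikokkokik   [S -> ε]

S => kSk => kiSik => kikSkik => kikoSokik => kikokSkokik => kikokkokik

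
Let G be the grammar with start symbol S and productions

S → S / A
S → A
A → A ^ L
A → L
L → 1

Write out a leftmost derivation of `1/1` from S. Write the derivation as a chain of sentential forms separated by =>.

S => S/A => A/A => L/A => 1/A => 1/L => 1/1

S => S/A   [S → S / A]
S/A => A/A   [S → A]
A/A => L/A   [A → L]
L/A => 1/A   [L → 1]
1/A => 1/L   [A → L]
1/L => 1/1   [L → 1]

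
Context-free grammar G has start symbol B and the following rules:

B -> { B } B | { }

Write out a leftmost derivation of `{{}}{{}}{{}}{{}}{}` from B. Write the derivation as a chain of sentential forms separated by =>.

B => {B}B => {{}}B => {{}}{B}B => {{}}{{}}B => {{}}{{}}{B}B => {{}}{{}}{{}}B => {{}}{{}}{{}}{B}B => {{}}{{}}{{}}{{}}B => {{}}{{}}{{}}{{}}{}

B => {B}B   [B -> { B } B]
{B}B => {{}}B   [B -> { }]
{{}}B => {{}}{B}B   [B -> { B } B]
{{}}{B}B => {{}}{{}}B   [B -> { }]
{{}}{{}}B => {{}}{{}}{B}B   [B -> { B } B]
{{}}{{}}{B}B => {{}}{{}}{{}}B   [B -> { }]
{{}}{{}}{{}}B => {{}}{{}}{{}}{B}B   [B -> { B } B]
{{}}{{}}{{}}{B}B => {{}}{{}}{{}}{{}}B   [B -> { }]
{{}}{{}}{{}}{{}}B => {{}}{{}}{{}}{{}}{}   [B -> { }]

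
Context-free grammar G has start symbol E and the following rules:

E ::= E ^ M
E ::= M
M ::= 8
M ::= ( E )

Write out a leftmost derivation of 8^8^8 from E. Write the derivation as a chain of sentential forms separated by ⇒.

E ⇒ E^M   [E ::= E ^ M]
E^M ⇒ E^M^M   [E ::= E ^ M]
E^M^M ⇒ M^M^M   [E ::= M]
M^M^M ⇒ 8^M^M   [M ::= 8]
8^M^M ⇒ 8^8^M   [M ::= 8]
8^8^M ⇒ 8^8^8   [M ::= 8]

E ⇒ E^M ⇒ E^M^M ⇒ M^M^M ⇒ 8^M^M ⇒ 8^8^M ⇒ 8^8^8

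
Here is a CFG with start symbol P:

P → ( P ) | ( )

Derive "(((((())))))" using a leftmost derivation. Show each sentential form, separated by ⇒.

P ⇒ (P)   [P → ( P )]
(P) ⇒ ((P))   [P → ( P )]
((P)) ⇒ (((P)))   [P → ( P )]
(((P))) ⇒ ((((P))))   [P → ( P )]
((((P)))) ⇒ (((((P)))))   [P → ( P )]
(((((P))))) ⇒ (((((())))))   [P → ( )]

P ⇒ (P) ⇒ ((P)) ⇒ (((P))) ⇒ ((((P)))) ⇒ (((((P))))) ⇒ (((((())))))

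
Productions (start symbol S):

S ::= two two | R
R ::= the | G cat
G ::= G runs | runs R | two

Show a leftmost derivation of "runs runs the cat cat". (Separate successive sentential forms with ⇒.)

S ⇒ R ⇒ G cat ⇒ runs R cat ⇒ runs G cat cat ⇒ runs runs R cat cat ⇒ runs runs the cat cat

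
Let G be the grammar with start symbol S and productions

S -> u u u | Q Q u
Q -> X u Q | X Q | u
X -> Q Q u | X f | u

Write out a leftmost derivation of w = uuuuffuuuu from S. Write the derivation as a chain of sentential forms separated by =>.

S => QQu => XQQu => uQQu => uXuQQu => uuuQQu => uuuXuQQu => uuuXfuQQu => uuuXffuQQu => uuuuffuQQu => uuuuffuuQu => uuuuffuuuu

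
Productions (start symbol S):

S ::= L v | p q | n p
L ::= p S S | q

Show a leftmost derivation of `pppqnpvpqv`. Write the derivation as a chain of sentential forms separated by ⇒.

S⇒Lv⇒pSSv⇒pLvSv⇒ppSSvSv⇒pppqSvSv⇒pppqnpvSv⇒pppqnpvpqv

S ⇒ Lv   [S ::= L v]
Lv ⇒ pSSv   [L ::= p S S]
pSSv ⇒ pLvSv   [S ::= L v]
pLvSv ⇒ ppSSvSv   [L ::= p S S]
ppSSvSv ⇒ pppqSvSv   [S ::= p q]
pppqSvSv ⇒ pppqnpvSv   [S ::= n p]
pppqnpvSv ⇒ pppqnpvpqv   [S ::= p q]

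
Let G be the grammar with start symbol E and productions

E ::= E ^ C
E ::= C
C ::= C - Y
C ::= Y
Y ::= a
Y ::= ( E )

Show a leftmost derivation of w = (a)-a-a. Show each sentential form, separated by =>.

E => C => C-Y => C-Y-Y => Y-Y-Y => (E)-Y-Y => (C)-Y-Y => (Y)-Y-Y => (a)-Y-Y => (a)-a-Y => (a)-a-a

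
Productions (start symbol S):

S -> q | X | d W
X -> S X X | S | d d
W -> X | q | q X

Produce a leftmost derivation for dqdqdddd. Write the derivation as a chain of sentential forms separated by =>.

S => dW => dqX => dqSXX => dqdWXX => dqdqXX => dqdqddX => dqdqdddd

S => dW   [S -> d W]
dW => dqX   [W -> q X]
dqX => dqSXX   [X -> S X X]
dqSXX => dqdWXX   [S -> d W]
dqdWXX => dqdqXX   [W -> q]
dqdqXX => dqdqddX   [X -> d d]
dqdqddX => dqdqdddd   [X -> d d]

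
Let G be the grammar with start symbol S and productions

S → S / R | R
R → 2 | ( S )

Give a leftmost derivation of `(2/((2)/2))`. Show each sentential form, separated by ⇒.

S ⇒ R ⇒ (S) ⇒ (S/R) ⇒ (R/R) ⇒ (2/R) ⇒ (2/(S)) ⇒ (2/(S/R)) ⇒ (2/(R/R)) ⇒ (2/((S)/R)) ⇒ (2/((R)/R)) ⇒ (2/((2)/R)) ⇒ (2/((2)/2))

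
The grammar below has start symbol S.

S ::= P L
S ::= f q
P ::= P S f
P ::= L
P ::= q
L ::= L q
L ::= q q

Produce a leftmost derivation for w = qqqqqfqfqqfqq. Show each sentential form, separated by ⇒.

S ⇒ PL ⇒ PSfL ⇒ LSfL ⇒ LqSfL ⇒ qqqSfL ⇒ qqqPLfL ⇒ qqqPSfLfL ⇒ qqqLSfLfL ⇒ qqqqqSfLfL ⇒ qqqqqfqfLfL ⇒ qqqqqfqfqqfL ⇒ qqqqqfqfqqfqq

S ⇒ PL   [S ::= P L]
PL ⇒ PSfL   [P ::= P S f]
PSfL ⇒ LSfL   [P ::= L]
LSfL ⇒ LqSfL   [L ::= L q]
LqSfL ⇒ qqqSfL   [L ::= q q]
qqqSfL ⇒ qqqPLfL   [S ::= P L]
qqqPLfL ⇒ qqqPSfLfL   [P ::= P S f]
qqqPSfLfL ⇒ qqqLSfLfL   [P ::= L]
qqqLSfLfL ⇒ qqqqqSfLfL   [L ::= q q]
qqqqqSfLfL ⇒ qqqqqfqfLfL   [S ::= f q]
qqqqqfqfLfL ⇒ qqqqqfqfqqfL   [L ::= q q]
qqqqqfqfqqfL ⇒ qqqqqfqfqqfqq   [L ::= q q]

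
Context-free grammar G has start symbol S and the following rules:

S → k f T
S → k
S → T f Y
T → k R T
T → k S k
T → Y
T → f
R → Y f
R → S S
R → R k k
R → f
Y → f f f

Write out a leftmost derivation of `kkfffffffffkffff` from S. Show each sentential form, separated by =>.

S => TfY   [S → T f Y]
TfY => kSkfY   [T → k S k]
kSkfY => kTfYkfY   [S → T f Y]
kTfYkfY => kkRTfYkfY   [T → k R T]
kkRTfYkfY => kkYfTfYkfY   [R → Y f]
kkYfTfYkfY => kkffffTfYkfY   [Y → f f f]
kkffffTfYkfY => kkffffffYkfY   [T → f]
kkffffffYkfY => kkfffffffffkfY   [Y → f f f]
kkfffffffffkfY => kkfffffffffkffff   [Y → f f f]

S => TfY => kSkfY => kTfYkfY => kkRTfYkfY => kkYfTfYkfY => kkffffTfYkfY => kkffffffYkfY => kkfffffffffkfY => kkfffffffffkffff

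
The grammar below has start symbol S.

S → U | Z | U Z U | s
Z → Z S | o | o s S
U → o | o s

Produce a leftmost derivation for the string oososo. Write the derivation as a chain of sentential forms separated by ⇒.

S⇒UZU⇒oZU⇒oosSU⇒oosUU⇒oososU⇒oososo

S ⇒ UZU   [S → U Z U]
UZU ⇒ oZU   [U → o]
oZU ⇒ oosSU   [Z → o s S]
oosSU ⇒ oosUU   [S → U]
oosUU ⇒ oososU   [U → o s]
oososU ⇒ oososo   [U → o]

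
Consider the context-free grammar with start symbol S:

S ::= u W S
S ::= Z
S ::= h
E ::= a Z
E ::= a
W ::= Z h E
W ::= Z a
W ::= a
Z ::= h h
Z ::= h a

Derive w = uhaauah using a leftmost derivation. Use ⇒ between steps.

S⇒uWS⇒uZaS⇒uhaaS⇒uhaauWS⇒uhaauaS⇒uhaauah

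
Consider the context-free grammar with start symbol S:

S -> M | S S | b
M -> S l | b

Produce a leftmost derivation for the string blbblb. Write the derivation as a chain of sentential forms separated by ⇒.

S ⇒ SS   [S -> S S]
SS ⇒ MS   [S -> M]
MS ⇒ SlS   [M -> S l]
SlS ⇒ MlS   [S -> M]
MlS ⇒ blS   [M -> b]
blS ⇒ blSS   [S -> S S]
blSS ⇒ blMS   [S -> M]
blMS ⇒ blSlS   [M -> S l]
blSlS ⇒ blSSlS   [S -> S S]
blSSlS ⇒ blbSlS   [S -> b]
blbSlS ⇒ blbblS   [S -> b]
blbblS ⇒ blbblM   [S -> M]
blbblM ⇒ blbblb   [M -> b]

S ⇒ SS ⇒ MS ⇒ SlS ⇒ MlS ⇒ blS ⇒ blSS ⇒ blMS ⇒ blSlS ⇒ blSSlS ⇒ blbSlS ⇒ blbblS ⇒ blbblM ⇒ blbblb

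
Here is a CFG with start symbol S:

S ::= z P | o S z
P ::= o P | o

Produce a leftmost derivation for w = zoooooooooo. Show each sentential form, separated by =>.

S => zP   [S ::= z P]
zP => zoP   [P ::= o P]
zoP => zooP   [P ::= o P]
zooP => zoooP   [P ::= o P]
zoooP => zooooP   [P ::= o P]
zooooP => zoooooP   [P ::= o P]
zoooooP => zooooooP   [P ::= o P]
zooooooP => zoooooooP   [P ::= o P]
zoooooooP => zooooooooP   [P ::= o P]
zooooooooP => zoooooooooP   [P ::= o P]
zoooooooooP => zoooooooooo   [P ::= o]

S => zP => zoP => zooP => zoooP => zooooP => zoooooP => zooooooP => zoooooooP => zooooooooP => zoooooooooP => zoooooooooo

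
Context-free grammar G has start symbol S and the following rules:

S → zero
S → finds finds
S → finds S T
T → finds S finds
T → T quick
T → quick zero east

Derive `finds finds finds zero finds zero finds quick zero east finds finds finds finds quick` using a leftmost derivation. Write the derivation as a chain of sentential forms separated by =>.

S => finds S T => finds finds S T T => finds finds finds S T T T => finds finds finds zero T T T => finds finds finds zero finds S finds T T => finds finds finds zero finds zero finds T T => finds finds finds zero finds zero finds quick zero east T => finds finds finds zero finds zero finds quick zero east T quick => finds finds finds zero finds zero finds quick zero east finds S finds quick => finds finds finds zero finds zero finds quick zero east finds finds finds finds quick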